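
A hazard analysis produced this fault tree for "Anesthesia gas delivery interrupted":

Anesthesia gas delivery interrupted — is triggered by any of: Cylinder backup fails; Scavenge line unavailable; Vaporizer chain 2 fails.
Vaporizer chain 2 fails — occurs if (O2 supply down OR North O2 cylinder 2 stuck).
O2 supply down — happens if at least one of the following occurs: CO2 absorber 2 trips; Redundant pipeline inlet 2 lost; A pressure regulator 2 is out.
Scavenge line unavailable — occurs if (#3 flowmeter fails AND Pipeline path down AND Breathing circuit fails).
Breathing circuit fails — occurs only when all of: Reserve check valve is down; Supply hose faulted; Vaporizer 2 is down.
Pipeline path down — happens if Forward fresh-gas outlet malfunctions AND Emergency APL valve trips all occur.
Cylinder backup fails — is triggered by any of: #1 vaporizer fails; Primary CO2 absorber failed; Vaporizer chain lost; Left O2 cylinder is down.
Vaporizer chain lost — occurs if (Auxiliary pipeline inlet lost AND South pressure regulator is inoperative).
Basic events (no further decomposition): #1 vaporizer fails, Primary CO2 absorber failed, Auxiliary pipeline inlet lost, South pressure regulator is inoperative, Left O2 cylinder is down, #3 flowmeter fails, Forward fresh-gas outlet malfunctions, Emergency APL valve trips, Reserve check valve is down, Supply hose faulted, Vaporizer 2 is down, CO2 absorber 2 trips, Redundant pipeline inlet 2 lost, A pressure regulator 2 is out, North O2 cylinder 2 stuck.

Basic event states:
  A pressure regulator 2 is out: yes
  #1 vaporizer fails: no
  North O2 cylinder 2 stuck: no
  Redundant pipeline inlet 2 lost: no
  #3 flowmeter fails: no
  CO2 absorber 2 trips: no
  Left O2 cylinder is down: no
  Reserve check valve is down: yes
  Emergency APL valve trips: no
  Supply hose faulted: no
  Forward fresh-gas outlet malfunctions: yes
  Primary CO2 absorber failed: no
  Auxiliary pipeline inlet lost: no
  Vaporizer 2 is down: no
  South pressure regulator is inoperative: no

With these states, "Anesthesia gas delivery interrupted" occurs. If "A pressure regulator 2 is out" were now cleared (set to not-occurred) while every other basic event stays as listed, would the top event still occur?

No

Counterfactual: set "A pressure regulator 2 is out" to not occurred.
Vaporizer chain lost [AND]: Auxiliary pipeline inlet lost=not, South pressure regulator is inoperative=not → not all inputs occur → does not occur.
Cylinder backup fails [OR]: #1 vaporizer fails=not, Primary CO2 absorber failed=not, Vaporizer chain lost=not, Left O2 cylinder is down=not → no input occurs → does not occur.
Pipeline path down [AND]: Forward fresh-gas outlet malfunctions=occurs, Emergency APL valve trips=not → not all inputs occur → does not occur.
Breathing circuit fails [AND]: Reserve check valve is down=occurs, Supply hose faulted=not, Vaporizer 2 is down=not → not all inputs occur → does not occur.
Scavenge line unavailable [AND]: #3 flowmeter fails=not, Pipeline path down=not, Breathing circuit fails=not → not all inputs occur → does not occur.
O2 supply down [OR]: CO2 absorber 2 trips=not, Redundant pipeline inlet 2 lost=not, A pressure regulator 2 is out=not → no input occurs → does not occur.
Vaporizer chain 2 fails [OR]: O2 supply down=not, North O2 cylinder 2 stuck=not → no input occurs → does not occur.
Anesthesia gas delivery interrupted [OR]: Cylinder backup fails=not, Scavenge line unavailable=not, Vaporizer chain 2 fails=not → no input occurs → does not occur.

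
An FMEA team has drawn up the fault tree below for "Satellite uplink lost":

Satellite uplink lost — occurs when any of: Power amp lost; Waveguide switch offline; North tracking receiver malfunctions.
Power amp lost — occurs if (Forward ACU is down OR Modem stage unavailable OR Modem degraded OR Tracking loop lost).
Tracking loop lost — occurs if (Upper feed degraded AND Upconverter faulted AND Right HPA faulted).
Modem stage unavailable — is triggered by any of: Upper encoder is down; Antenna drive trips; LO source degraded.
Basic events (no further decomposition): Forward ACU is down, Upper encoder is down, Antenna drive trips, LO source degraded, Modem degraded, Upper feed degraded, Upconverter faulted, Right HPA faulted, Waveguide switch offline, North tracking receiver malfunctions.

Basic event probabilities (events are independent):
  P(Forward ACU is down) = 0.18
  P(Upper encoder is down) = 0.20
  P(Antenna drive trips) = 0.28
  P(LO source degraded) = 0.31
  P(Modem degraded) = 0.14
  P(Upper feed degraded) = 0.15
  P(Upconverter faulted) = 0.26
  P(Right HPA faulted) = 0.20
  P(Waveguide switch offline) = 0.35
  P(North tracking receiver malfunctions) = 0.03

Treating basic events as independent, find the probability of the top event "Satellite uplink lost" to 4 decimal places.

P(Modem stage unavailable) [OR] = 1 − (1−0.20) × (1−0.28) × (1−0.31) = 0.602560
P(Tracking loop lost) [AND] = 0.15 × 0.26 × 0.20 = 0.007800
P(Power amp lost) [OR] = 1 − (1−0.18) × (1−0.602560) × (1−0.14) × (1−0.007800) = 0.721911
P(Satellite uplink lost) [OR] = 1 − (1−0.721911) × (1−0.35) × (1−0.03) = 0.824665
Rounded to 4 decimal places: P(Satellite uplink lost) ≈ 0.8247.

0.8247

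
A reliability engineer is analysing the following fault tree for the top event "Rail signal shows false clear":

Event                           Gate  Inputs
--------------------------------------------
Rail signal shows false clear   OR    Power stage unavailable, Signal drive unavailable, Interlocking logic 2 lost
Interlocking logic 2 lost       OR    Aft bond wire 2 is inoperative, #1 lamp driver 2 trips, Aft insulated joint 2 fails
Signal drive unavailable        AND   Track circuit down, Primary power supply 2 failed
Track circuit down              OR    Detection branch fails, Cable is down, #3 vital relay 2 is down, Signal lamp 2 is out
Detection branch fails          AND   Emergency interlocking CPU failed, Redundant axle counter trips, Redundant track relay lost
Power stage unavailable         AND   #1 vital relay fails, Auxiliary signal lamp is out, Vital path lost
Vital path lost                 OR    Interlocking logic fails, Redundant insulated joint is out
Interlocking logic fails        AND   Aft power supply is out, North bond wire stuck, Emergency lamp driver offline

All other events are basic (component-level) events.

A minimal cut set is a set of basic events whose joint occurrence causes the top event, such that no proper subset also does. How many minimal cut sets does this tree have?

Interlocking logic fails [AND]: one cut set from each child combined → 1 × 1 × 1 = 1 cut set(s).
Vital path lost [OR]: union of children's cut sets → 2 cut set(s).
Power stage unavailable [AND]: one cut set from each child combined → 1 × 1 × 2 = 2 cut set(s).
Detection branch fails [AND]: one cut set from each child combined → 1 × 1 × 1 = 1 cut set(s).
Track circuit down [OR]: union of children's cut sets → 4 cut set(s).
Signal drive unavailable [AND]: one cut set from each child combined → 4 × 1 = 4 cut set(s).
Interlocking logic 2 lost [OR]: union of children's cut sets → 3 cut set(s).
Rail signal shows false clear [OR]: union of children's cut sets → 9 cut set(s).
Minimal cut sets: {#1 vital relay fails, Aft power supply is out, Auxiliary signal lamp is out, Emergency lamp driver offline, North bond wire stuck}; {#1 vital relay fails, Auxiliary signal lamp is out, Redundant insulated joint is out}; {Emergency interlocking CPU failed, Primary power supply 2 failed, Redundant axle counter trips, Redundant track relay lost}; {Cable is down, Primary power supply 2 failed}; {#3 vital relay 2 is down, Primary power supply 2 failed}; {Primary power supply 2 failed, Signal lamp 2 is out}; {Aft bond wire 2 is inoperative}; {#1 lamp driver 2 trips}; {Aft insulated joint 2 fails}.

9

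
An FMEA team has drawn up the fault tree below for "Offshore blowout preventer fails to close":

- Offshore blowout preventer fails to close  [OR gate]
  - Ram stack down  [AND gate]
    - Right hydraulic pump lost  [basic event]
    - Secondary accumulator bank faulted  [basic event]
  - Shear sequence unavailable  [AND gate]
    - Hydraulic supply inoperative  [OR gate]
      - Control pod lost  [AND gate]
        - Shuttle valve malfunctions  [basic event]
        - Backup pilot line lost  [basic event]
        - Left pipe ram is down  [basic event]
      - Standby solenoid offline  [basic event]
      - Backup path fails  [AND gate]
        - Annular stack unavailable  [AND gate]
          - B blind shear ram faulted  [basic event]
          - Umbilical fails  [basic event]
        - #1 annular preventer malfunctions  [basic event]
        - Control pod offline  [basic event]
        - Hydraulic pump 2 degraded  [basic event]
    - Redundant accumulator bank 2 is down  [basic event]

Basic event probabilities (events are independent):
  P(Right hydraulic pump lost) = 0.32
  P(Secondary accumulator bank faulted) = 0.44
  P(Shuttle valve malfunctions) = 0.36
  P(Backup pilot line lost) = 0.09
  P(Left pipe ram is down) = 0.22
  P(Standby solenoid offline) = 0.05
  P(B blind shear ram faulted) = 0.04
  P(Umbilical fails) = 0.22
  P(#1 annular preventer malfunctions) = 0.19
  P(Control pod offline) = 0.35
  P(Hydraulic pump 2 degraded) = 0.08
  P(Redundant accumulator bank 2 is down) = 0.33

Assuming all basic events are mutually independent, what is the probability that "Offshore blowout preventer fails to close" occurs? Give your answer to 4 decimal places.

P(Ram stack down) [AND] = 0.32 × 0.44 = 0.140800
P(Control pod lost) [AND] = 0.36 × 0.09 × 0.22 = 0.007128
P(Annular stack unavailable) [AND] = 0.04 × 0.22 = 0.008800
P(Backup path fails) [AND] = 0.008800 × 0.19 × 0.35 × 0.08 = 0.000047
P(Hydraulic supply inoperative) [OR] = 1 − (1−0.007128) × (1−0.05) × (1−0.000047) = 0.056816
P(Shear sequence unavailable) [AND] = 0.056816 × 0.33 = 0.018749
P(Offshore blowout preventer fails to close) [OR] = 1 − (1−0.140800) × (1−0.018749) = 0.156909
Rounded to 4 decimal places: P(Offshore blowout preventer fails to close) ≈ 0.1569.

0.1569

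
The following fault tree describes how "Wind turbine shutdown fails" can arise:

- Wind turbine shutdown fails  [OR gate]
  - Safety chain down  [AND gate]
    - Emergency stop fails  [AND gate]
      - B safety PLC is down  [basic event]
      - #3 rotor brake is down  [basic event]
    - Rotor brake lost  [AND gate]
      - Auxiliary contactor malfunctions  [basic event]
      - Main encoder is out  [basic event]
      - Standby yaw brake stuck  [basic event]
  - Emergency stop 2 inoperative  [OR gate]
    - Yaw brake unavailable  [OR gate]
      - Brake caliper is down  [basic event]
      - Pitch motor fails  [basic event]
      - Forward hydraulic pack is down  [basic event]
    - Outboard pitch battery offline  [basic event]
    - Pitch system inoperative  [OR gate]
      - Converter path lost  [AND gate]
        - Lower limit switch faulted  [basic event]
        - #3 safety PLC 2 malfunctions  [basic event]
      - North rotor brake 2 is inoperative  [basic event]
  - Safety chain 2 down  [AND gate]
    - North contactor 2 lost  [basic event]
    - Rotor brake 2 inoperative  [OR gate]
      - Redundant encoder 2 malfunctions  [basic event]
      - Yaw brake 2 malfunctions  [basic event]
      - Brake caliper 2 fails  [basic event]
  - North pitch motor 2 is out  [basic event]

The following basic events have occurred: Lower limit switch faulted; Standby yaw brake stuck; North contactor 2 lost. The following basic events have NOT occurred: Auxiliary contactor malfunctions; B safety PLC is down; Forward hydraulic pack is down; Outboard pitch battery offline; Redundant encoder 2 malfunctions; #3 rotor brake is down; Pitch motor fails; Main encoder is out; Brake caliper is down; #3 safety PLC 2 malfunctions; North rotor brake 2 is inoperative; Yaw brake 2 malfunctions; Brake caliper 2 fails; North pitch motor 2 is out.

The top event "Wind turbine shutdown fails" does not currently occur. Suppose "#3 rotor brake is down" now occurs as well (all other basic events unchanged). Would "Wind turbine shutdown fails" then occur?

Counterfactual: set "#3 rotor brake is down" to occurred.
Emergency stop fails [AND]: B safety PLC is down=not, #3 rotor brake is down=occurs → not all inputs occur → does not occur.
Rotor brake lost [AND]: Auxiliary contactor malfunctions=not, Main encoder is out=not, Standby yaw brake stuck=occurs → not all inputs occur → does not occur.
Safety chain down [AND]: Emergency stop fails=not, Rotor brake lost=not → not all inputs occur → does not occur.
Yaw brake unavailable [OR]: Brake caliper is down=not, Pitch motor fails=not, Forward hydraulic pack is down=not → no input occurs → does not occur.
Converter path lost [AND]: Lower limit switch faulted=occurs, #3 safety PLC 2 malfunctions=not → not all inputs occur → does not occur.
Pitch system inoperative [OR]: Converter path lost=not, North rotor brake 2 is inoperative=not → no input occurs → does not occur.
Emergency stop 2 inoperative [OR]: Yaw brake unavailable=not, Outboard pitch battery offline=not, Pitch system inoperative=not → no input occurs → does not occur.
Rotor brake 2 inoperative [OR]: Redundant encoder 2 malfunctions=not, Yaw brake 2 malfunctions=not, Brake caliper 2 fails=not → no input occurs → does not occur.
Safety chain 2 down [AND]: North contactor 2 lost=occurs, Rotor brake 2 inoperative=not → not all inputs occur → does not occur.
Wind turbine shutdown fails [OR]: Safety chain down=not, Emergency stop 2 inoperative=not, Safety chain 2 down=not, North pitch motor 2 is out=not → no input occurs → does not occur.

No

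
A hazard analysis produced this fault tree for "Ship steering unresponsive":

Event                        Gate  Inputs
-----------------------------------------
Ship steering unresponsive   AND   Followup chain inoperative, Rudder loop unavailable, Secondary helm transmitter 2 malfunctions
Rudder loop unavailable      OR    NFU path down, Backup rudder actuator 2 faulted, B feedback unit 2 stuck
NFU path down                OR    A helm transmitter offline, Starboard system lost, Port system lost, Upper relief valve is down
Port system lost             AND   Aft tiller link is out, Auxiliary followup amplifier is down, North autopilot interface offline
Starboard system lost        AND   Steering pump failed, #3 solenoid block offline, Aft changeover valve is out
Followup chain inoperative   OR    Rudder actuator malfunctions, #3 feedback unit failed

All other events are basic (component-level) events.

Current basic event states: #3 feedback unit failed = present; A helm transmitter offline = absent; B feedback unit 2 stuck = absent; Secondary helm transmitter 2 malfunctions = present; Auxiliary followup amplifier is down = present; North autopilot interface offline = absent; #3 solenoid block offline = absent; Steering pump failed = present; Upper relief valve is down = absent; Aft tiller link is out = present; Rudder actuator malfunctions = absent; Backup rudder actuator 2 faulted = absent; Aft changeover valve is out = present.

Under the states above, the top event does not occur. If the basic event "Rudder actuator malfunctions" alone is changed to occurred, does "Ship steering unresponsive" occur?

No

Counterfactual: set "Rudder actuator malfunctions" to occurred.
Followup chain inoperative [OR]: Rudder actuator malfunctions=occurs, #3 feedback unit failed=occurs → at least one input occurs → occurs.
Starboard system lost [AND]: Steering pump failed=occurs, #3 solenoid block offline=not, Aft changeover valve is out=occurs → not all inputs occur → does not occur.
Port system lost [AND]: Aft tiller link is out=occurs, Auxiliary followup amplifier is down=occurs, North autopilot interface offline=not → not all inputs occur → does not occur.
NFU path down [OR]: A helm transmitter offline=not, Starboard system lost=not, Port system lost=not, Upper relief valve is down=not → no input occurs → does not occur.
Rudder loop unavailable [OR]: NFU path down=not, Backup rudder actuator 2 faulted=not, B feedback unit 2 stuck=not → no input occurs → does not occur.
Ship steering unresponsive [AND]: Followup chain inoperative=occurs, Rudder loop unavailable=not, Secondary helm transmitter 2 malfunctions=occurs → not all inputs occur → does not occur.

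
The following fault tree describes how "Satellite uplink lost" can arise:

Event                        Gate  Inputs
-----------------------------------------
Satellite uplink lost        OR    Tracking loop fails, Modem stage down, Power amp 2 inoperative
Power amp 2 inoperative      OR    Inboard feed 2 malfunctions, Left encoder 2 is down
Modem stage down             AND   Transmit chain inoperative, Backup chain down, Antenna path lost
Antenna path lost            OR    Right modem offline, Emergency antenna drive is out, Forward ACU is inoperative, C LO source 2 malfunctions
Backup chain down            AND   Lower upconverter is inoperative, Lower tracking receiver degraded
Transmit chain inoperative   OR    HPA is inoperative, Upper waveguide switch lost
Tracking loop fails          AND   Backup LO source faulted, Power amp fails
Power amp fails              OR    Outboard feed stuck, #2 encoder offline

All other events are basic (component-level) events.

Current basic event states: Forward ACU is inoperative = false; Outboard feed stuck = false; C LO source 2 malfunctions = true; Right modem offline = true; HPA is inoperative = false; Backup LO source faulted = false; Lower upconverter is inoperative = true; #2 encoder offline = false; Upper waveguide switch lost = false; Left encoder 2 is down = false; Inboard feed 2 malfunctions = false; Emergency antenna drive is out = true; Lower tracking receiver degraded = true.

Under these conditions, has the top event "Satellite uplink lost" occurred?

No

Power amp fails [OR]: Outboard feed stuck=not, #2 encoder offline=not → no input occurs → does not occur.
Tracking loop fails [AND]: Backup LO source faulted=not, Power amp fails=not → not all inputs occur → does not occur.
Transmit chain inoperative [OR]: HPA is inoperative=not, Upper waveguide switch lost=not → no input occurs → does not occur.
Backup chain down [AND]: Lower upconverter is inoperative=occurs, Lower tracking receiver degraded=occurs → all inputs occur → occurs.
Antenna path lost [OR]: Right modem offline=occurs, Emergency antenna drive is out=occurs, Forward ACU is inoperative=not, C LO source 2 malfunctions=occurs → at least one input occurs → occurs.
Modem stage down [AND]: Transmit chain inoperative=not, Backup chain down=occurs, Antenna path lost=occurs → not all inputs occur → does not occur.
Power amp 2 inoperative [OR]: Inboard feed 2 malfunctions=not, Left encoder 2 is down=not → no input occurs → does not occur.
Satellite uplink lost [OR]: Tracking loop fails=not, Modem stage down=not, Power amp 2 inoperative=not → no input occurs → does not occur.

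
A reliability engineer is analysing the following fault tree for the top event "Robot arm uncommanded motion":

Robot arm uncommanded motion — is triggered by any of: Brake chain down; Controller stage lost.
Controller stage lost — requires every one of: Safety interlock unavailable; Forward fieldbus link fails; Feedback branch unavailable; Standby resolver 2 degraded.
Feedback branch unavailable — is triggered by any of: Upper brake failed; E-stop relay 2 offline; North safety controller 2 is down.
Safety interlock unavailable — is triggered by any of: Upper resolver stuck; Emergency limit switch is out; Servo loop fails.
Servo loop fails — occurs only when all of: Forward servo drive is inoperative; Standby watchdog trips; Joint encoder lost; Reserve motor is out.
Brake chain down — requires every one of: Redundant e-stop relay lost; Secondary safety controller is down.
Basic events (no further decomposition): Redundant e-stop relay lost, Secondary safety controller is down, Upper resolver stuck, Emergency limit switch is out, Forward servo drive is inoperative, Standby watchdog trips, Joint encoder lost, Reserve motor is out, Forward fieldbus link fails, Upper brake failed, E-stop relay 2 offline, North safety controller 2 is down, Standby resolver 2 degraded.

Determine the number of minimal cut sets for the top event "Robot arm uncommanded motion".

10

Brake chain down [AND]: one cut set from each child combined → 1 × 1 = 1 cut set(s).
Servo loop fails [AND]: one cut set from each child combined → 1 × 1 × 1 × 1 = 1 cut set(s).
Safety interlock unavailable [OR]: union of children's cut sets → 3 cut set(s).
Feedback branch unavailable [OR]: union of children's cut sets → 3 cut set(s).
Controller stage lost [AND]: one cut set from each child combined → 3 × 1 × 3 × 1 = 9 cut set(s).
Robot arm uncommanded motion [OR]: union of children's cut sets → 10 cut set(s).
Minimal cut sets: {Redundant e-stop relay lost, Secondary safety controller is down}; {Forward fieldbus link fails, Standby resolver 2 degraded, Upper brake failed, Upper resolver stuck}; {E-stop relay 2 offline, Forward fieldbus link fails, Standby resolver 2 degraded, Upper resolver stuck}; {Forward fieldbus link fails, North safety controller 2 is down, Standby resolver 2 degraded, Upper resolver stuck}; {Emergency limit switch is out, Forward fieldbus link fails, Standby resolver 2 degraded, Upper brake failed}; {E-stop relay 2 offline, Emergency limit switch is out, Forward fieldbus link fails, Standby resolver 2 degraded}; {Emergency limit switch is out, Forward fieldbus link fails, North safety controller 2 is down, Standby resolver 2 degraded}; {Forward fieldbus link fails, Forward servo drive is inoperative, Joint encoder lost, Reserve motor is out, Standby resolver 2 degraded, Standby watchdog trips, Upper brake failed}; {E-stop relay 2 offline, Forward fieldbus link fails, Forward servo drive is inoperative, Joint encoder lost, Reserve motor is out, Standby resolver 2 degraded, Standby watchdog trips}; {Forward fieldbus link fails, Forward servo drive is inoperative, Joint encoder lost, North safety controller 2 is down, Reserve motor is out, Standby resolver 2 degraded, Standby watchdog trips}.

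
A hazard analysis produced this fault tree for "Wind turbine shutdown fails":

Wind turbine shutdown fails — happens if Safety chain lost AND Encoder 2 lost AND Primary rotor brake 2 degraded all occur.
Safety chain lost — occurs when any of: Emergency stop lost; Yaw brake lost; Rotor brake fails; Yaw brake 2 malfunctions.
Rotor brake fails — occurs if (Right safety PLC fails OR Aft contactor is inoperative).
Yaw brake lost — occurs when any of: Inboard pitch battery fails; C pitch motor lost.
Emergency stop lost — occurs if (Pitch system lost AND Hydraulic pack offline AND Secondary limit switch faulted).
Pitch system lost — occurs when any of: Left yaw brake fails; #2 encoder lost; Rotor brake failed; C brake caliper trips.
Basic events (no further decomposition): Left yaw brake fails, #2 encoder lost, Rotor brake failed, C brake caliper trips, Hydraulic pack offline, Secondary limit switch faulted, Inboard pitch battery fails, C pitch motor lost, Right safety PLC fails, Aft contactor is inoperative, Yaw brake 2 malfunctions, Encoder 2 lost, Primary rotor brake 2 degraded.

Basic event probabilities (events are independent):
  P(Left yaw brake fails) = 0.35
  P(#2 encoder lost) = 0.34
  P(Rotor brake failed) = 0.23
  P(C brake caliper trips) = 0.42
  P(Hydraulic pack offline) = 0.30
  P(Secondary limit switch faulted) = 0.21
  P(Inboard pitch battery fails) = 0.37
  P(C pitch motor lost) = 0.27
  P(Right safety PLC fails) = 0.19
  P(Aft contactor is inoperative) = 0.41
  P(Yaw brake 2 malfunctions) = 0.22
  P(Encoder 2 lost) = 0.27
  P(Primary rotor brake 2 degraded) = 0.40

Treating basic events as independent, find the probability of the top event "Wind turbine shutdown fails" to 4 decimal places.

0.0904

P(Pitch system lost) [OR] = 1 − (1−0.35) × (1−0.34) × (1−0.23) × (1−0.42) = 0.808409
P(Emergency stop lost) [AND] = 0.808409 × 0.30 × 0.21 = 0.050930
P(Yaw brake lost) [OR] = 1 − (1−0.37) × (1−0.27) = 0.540100
P(Rotor brake fails) [OR] = 1 − (1−0.19) × (1−0.41) = 0.522100
P(Safety chain lost) [OR] = 1 − (1−0.050930) × (1−0.540100) × (1−0.522100) × (1−0.22) = 0.837298
P(Wind turbine shutdown fails) [AND] = 0.837298 × 0.27 × 0.40 = 0.090428
Rounded to 4 decimal places: P(Wind turbine shutdown fails) ≈ 0.0904.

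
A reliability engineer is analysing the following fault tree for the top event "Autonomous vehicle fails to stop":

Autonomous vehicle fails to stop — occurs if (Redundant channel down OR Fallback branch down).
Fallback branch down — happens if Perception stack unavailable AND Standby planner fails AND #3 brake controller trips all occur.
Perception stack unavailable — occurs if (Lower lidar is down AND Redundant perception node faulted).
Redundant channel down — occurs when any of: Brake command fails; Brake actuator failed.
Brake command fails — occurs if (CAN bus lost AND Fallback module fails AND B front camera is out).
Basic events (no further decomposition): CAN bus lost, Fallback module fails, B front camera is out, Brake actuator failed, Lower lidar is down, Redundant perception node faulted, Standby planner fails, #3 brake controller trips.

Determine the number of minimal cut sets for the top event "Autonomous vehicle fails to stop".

Brake command fails [AND]: one cut set from each child combined → 1 × 1 × 1 = 1 cut set(s).
Redundant channel down [OR]: union of children's cut sets → 2 cut set(s).
Perception stack unavailable [AND]: one cut set from each child combined → 1 × 1 = 1 cut set(s).
Fallback branch down [AND]: one cut set from each child combined → 1 × 1 × 1 = 1 cut set(s).
Autonomous vehicle fails to stop [OR]: union of children's cut sets → 3 cut set(s).
Minimal cut sets: {B front camera is out, CAN bus lost, Fallback module fails}; {Brake actuator failed}; {#3 brake controller trips, Lower lidar is down, Redundant perception node faulted, Standby planner fails}.

3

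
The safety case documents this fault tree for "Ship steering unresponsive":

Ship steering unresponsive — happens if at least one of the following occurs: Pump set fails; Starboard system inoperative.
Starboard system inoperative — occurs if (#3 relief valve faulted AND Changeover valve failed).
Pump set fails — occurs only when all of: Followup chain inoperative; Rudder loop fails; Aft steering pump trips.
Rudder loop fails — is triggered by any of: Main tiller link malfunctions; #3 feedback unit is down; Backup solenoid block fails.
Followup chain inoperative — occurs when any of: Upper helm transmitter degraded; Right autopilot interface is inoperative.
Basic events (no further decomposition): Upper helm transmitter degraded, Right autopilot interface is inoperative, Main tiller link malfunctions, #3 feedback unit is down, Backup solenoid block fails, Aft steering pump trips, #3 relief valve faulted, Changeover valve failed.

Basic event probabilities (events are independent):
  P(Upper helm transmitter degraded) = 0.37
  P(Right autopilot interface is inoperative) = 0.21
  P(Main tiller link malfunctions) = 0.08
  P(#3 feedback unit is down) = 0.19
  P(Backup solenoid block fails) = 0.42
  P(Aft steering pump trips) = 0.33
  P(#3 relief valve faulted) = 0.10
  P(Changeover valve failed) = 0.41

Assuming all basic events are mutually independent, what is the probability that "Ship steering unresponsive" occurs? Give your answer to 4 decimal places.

P(Followup chain inoperative) [OR] = 1 − (1−0.37) × (1−0.21) = 0.502300
P(Rudder loop fails) [OR] = 1 − (1−0.08) × (1−0.19) × (1−0.42) = 0.567784
P(Pump set fails) [AND] = 0.502300 × 0.567784 × 0.33 = 0.094115
P(Starboard system inoperative) [AND] = 0.10 × 0.41 = 0.041000
P(Ship steering unresponsive) [OR] = 1 − (1−0.094115) × (1−0.041000) = 0.131256
Rounded to 4 decimal places: P(Ship steering unresponsive) ≈ 0.1313.

0.1313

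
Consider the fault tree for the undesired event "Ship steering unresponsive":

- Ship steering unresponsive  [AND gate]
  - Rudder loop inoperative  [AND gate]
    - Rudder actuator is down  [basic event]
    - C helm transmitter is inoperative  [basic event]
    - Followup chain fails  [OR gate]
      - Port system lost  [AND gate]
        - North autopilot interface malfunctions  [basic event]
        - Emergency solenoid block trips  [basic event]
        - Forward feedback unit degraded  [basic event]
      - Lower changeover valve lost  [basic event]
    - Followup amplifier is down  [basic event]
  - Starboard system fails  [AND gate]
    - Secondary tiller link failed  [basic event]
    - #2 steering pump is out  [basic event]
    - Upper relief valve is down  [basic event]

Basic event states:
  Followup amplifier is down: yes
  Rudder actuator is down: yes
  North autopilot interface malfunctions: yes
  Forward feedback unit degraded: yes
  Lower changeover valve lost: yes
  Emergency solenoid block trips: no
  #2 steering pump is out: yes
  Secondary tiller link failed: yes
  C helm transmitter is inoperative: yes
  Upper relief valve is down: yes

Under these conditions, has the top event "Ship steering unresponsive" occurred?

Yes

Port system lost [AND]: North autopilot interface malfunctions=occurs, Emergency solenoid block trips=not, Forward feedback unit degraded=occurs → not all inputs occur → does not occur.
Followup chain fails [OR]: Port system lost=not, Lower changeover valve lost=occurs → at least one input occurs → occurs.
Rudder loop inoperative [AND]: Rudder actuator is down=occurs, C helm transmitter is inoperative=occurs, Followup chain fails=occurs, Followup amplifier is down=occurs → all inputs occur → occurs.
Starboard system fails [AND]: Secondary tiller link failed=occurs, #2 steering pump is out=occurs, Upper relief valve is down=occurs → all inputs occur → occurs.
Ship steering unresponsive [AND]: Rudder loop inoperative=occurs, Starboard system fails=occurs → all inputs occur → occurs.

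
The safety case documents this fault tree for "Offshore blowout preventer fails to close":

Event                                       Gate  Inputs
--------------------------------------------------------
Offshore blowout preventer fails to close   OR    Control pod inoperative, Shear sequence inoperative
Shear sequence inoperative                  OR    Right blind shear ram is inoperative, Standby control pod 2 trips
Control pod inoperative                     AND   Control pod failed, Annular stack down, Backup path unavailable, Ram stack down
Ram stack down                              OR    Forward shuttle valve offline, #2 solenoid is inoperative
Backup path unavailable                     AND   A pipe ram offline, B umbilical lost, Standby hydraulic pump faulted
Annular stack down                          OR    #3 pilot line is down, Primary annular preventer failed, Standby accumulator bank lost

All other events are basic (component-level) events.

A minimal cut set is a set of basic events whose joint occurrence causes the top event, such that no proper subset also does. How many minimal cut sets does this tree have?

Annular stack down [OR]: union of children's cut sets → 3 cut set(s).
Backup path unavailable [AND]: one cut set from each child combined → 1 × 1 × 1 = 1 cut set(s).
Ram stack down [OR]: union of children's cut sets → 2 cut set(s).
Control pod inoperative [AND]: one cut set from each child combined → 1 × 3 × 1 × 2 = 6 cut set(s).
Shear sequence inoperative [OR]: union of children's cut sets → 2 cut set(s).
Offshore blowout preventer fails to close [OR]: union of children's cut sets → 8 cut set(s).
Minimal cut sets: {#3 pilot line is down, A pipe ram offline, B umbilical lost, Control pod failed, Forward shuttle valve offline, Standby hydraulic pump faulted}; {#2 solenoid is inoperative, #3 pilot line is down, A pipe ram offline, B umbilical lost, Control pod failed, Standby hydraulic pump faulted}; {A pipe ram offline, B umbilical lost, Control pod failed, Forward shuttle valve offline, Primary annular preventer failed, Standby hydraulic pump faulted}; {#2 solenoid is inoperative, A pipe ram offline, B umbilical lost, Control pod failed, Primary annular preventer failed, Standby hydraulic pump faulted}; {A pipe ram offline, B umbilical lost, Control pod failed, Forward shuttle valve offline, Standby accumulator bank lost, Standby hydraulic pump faulted}; {#2 solenoid is inoperative, A pipe ram offline, B umbilical lost, Control pod failed, Standby accumulator bank lost, Standby hydraulic pump faulted}; {Right blind shear ram is inoperative}; {Standby control pod 2 trips}.

8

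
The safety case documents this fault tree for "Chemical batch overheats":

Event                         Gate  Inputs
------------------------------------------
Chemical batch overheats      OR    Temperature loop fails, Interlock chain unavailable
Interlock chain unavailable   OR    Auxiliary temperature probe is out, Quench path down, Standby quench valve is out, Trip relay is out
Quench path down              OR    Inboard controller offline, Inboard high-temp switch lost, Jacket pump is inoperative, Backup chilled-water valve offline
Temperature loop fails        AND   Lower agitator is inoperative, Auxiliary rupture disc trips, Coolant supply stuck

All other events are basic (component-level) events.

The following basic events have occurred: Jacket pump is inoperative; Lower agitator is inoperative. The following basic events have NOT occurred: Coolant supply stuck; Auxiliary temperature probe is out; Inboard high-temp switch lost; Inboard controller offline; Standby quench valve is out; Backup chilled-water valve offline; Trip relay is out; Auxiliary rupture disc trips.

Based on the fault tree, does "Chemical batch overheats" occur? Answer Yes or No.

Temperature loop fails [AND]: Lower agitator is inoperative=occurs, Auxiliary rupture disc trips=not, Coolant supply stuck=not → not all inputs occur → does not occur.
Quench path down [OR]: Inboard controller offline=not, Inboard high-temp switch lost=not, Jacket pump is inoperative=occurs, Backup chilled-water valve offline=not → at least one input occurs → occurs.
Interlock chain unavailable [OR]: Auxiliary temperature probe is out=not, Quench path down=occurs, Standby quench valve is out=not, Trip relay is out=not → at least one input occurs → occurs.
Chemical batch overheats [OR]: Temperature loop fails=not, Interlock chain unavailable=occurs → at least one input occurs → occurs.

Yes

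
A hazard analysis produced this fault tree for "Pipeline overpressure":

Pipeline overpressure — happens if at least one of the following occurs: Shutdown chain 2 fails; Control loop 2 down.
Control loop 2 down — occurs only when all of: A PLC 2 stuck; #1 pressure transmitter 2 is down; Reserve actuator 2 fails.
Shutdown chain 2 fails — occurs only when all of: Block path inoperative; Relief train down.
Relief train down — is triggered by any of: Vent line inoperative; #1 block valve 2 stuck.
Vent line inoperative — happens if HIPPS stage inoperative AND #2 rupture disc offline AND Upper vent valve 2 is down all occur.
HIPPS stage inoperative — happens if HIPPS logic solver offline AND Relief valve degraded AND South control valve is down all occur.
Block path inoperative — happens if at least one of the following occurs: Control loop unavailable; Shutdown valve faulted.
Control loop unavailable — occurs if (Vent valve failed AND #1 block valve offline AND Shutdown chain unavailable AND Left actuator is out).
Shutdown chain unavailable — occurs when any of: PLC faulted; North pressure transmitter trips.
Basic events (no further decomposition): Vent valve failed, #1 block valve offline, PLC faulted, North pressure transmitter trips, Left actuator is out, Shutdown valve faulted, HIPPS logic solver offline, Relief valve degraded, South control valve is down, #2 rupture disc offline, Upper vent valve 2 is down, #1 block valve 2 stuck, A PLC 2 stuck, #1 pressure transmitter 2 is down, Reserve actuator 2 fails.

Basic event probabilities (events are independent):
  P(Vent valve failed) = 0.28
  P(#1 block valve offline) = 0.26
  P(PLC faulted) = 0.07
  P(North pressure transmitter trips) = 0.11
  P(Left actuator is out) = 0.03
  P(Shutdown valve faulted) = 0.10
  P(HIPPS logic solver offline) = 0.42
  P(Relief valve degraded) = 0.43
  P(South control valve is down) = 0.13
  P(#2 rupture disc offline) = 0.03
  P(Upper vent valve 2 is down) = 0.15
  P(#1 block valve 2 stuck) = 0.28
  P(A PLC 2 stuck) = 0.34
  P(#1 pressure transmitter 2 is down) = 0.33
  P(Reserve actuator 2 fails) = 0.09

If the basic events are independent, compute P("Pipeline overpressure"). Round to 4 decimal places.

0.0379

P(Shutdown chain unavailable) [OR] = 1 − (1−0.07) × (1−0.11) = 0.172300
P(Control loop unavailable) [AND] = 0.28 × 0.26 × 0.172300 × 0.03 = 0.000376
P(Block path inoperative) [OR] = 1 − (1−0.000376) × (1−0.10) = 0.100338
P(HIPPS stage inoperative) [AND] = 0.42 × 0.43 × 0.13 = 0.023478
P(Vent line inoperative) [AND] = 0.023478 × 0.03 × 0.15 = 0.000106
P(Relief train down) [OR] = 1 − (1−0.000106) × (1−0.28) = 0.280076
P(Shutdown chain 2 fails) [AND] = 0.100338 × 0.280076 = 0.028102
P(Control loop 2 down) [AND] = 0.34 × 0.33 × 0.09 = 0.010098
P(Pipeline overpressure) [OR] = 1 − (1−0.028102) × (1−0.010098) = 0.037916
Rounded to 4 decimal places: P(Pipeline overpressure) ≈ 0.0379.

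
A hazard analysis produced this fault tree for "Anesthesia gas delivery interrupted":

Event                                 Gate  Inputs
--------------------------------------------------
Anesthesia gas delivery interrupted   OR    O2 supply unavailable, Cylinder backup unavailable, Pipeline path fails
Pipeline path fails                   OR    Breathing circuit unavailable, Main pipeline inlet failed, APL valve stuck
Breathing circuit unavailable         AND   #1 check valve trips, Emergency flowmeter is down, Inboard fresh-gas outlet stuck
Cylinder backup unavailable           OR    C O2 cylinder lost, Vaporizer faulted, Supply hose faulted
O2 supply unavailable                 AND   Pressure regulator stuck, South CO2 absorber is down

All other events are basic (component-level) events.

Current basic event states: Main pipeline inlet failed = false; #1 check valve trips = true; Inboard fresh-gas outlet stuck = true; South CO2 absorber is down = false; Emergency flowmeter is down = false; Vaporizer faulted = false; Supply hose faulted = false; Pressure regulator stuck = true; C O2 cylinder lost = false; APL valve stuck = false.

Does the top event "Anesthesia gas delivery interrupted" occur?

O2 supply unavailable [AND]: Pressure regulator stuck=occurs, South CO2 absorber is down=not → not all inputs occur → does not occur.
Cylinder backup unavailable [OR]: C O2 cylinder lost=not, Vaporizer faulted=not, Supply hose faulted=not → no input occurs → does not occur.
Breathing circuit unavailable [AND]: #1 check valve trips=occurs, Emergency flowmeter is down=not, Inboard fresh-gas outlet stuck=occurs → not all inputs occur → does not occur.
Pipeline path fails [OR]: Breathing circuit unavailable=not, Main pipeline inlet failed=not, APL valve stuck=not → no input occurs → does not occur.
Anesthesia gas delivery interrupted [OR]: O2 supply unavailable=not, Cylinder backup unavailable=not, Pipeline path fails=not → no input occurs → does not occur.

No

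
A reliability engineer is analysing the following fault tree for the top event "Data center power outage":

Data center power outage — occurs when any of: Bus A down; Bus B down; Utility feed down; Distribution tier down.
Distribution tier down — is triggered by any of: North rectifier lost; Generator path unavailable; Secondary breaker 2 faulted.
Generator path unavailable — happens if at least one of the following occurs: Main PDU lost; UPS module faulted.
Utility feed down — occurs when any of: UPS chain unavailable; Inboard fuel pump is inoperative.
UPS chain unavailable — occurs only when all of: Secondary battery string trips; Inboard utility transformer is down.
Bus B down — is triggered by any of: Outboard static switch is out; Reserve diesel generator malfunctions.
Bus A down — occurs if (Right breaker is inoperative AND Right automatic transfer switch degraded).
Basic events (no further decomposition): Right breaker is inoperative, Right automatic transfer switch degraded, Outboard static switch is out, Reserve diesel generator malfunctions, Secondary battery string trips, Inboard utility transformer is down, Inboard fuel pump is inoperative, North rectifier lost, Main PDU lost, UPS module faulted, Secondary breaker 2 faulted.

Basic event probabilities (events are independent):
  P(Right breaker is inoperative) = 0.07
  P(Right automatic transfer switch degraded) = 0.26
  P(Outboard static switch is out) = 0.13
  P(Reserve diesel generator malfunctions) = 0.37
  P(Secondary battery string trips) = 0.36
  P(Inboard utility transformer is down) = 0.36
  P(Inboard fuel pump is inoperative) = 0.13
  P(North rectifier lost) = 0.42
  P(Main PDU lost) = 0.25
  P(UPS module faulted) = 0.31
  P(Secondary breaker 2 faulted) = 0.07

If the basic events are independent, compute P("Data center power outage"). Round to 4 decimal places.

0.8863

P(Bus A down) [AND] = 0.07 × 0.26 = 0.018200
P(Bus B down) [OR] = 1 − (1−0.13) × (1−0.37) = 0.451900
P(UPS chain unavailable) [AND] = 0.36 × 0.36 = 0.129600
P(Utility feed down) [OR] = 1 − (1−0.129600) × (1−0.13) = 0.242752
P(Generator path unavailable) [OR] = 1 − (1−0.25) × (1−0.31) = 0.482500
P(Distribution tier down) [OR] = 1 − (1−0.42) × (1−0.482500) × (1−0.07) = 0.720861
P(Data center power outage) [OR] = 1 − (1−0.018200) × (1−0.451900) × (1−0.242752) × (1−0.720861) = 0.886253
Rounded to 4 decimal places: P(Data center power outage) ≈ 0.8863.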